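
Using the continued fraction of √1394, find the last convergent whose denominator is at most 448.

√1394 = [37; 2, 1, 36, 1, 2, 74, …] (period length 6).
Convergents:
  p_0/q_0 = 37/1
  p_1/q_1 = 75/2
  p_2/q_2 = 112/3
  p_3/q_3 = 4107/110
  p_4/q_4 = 4219/113
  p_5/q_5 = 12545/336
  p_6/q_6 = 932549/24977
q_5 = 336 ≤ 448 < 24977 = q_6, so the answer is 12545/336.

12545/336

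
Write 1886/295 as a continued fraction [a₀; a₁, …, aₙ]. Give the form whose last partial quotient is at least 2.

[6; 2, 1, 1, 5, 3, 3]

1886 = 6×295 + 116
295 = 2×116 + 63
116 = 1×63 + 53
63 = 1×53 + 10
53 = 5×10 + 3
10 = 3×3 + 1
3 = 3×1 + 0  (stop)
So 1886/295 = [6; 2, 1, 1, 5, 3, 3].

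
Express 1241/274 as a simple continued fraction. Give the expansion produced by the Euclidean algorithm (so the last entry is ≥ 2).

1241 = 4·274 + 145
274 = 1·145 + 129
145 = 1·129 + 16
129 = 8·16 + 1
16 = 16·1 + 0  (stop)
So 1241/274 = [4; 1, 1, 8, 16].

[4; 1, 1, 8, 16]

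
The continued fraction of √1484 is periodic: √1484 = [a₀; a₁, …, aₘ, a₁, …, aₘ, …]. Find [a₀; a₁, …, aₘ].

a₀ = ⌊√1484⌋ = 38.
With m₀=0, d₀=1 and mₖ₊₁ = dₖaₖ − mₖ, dₖ₊₁ = (n − mₖ₊₁²)/dₖ, aₖ₊₁ = ⌊(a₀+mₖ₊₁)/dₖ₊₁⌋:
  k=1: m=38, d=40, a=1
  k=2: m=2, d=37, a=1
  k=3: m=35, d=7, a=10
  k=4: m=35, d=37, a=1
  k=5: m=2, d=40, a=1
  k=6: m=38, d=1, a=76
d=1 and a=2a₀=76 at k=6, so the next step gives (m, d) = (38, 40) again — its k=1 value — and the period has length 6.

[38; 1, 1, 10, 1, 1, 76]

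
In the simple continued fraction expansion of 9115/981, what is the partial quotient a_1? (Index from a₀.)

9115 = 9·981 + 286   →  a_0 = 9
981 = 3·286 + 123   →  a_1 = 3

3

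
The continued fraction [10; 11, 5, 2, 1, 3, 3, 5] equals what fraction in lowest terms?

Using pₖ = aₖpₖ₋₁ + pₖ₋₂ and qₖ = aₖqₖ₋₁ + qₖ₋₂:
  k=0: a=10, p=10, q=1
  k=1: a=11, p=111, q=11
  k=2: a=5, p=565, q=56
  k=3: a=2, p=1241, q=123
  k=4: a=1, p=1806, q=179
  k=5: a=3, p=6659, q=660
  k=6: a=3, p=21783, q=2159
  k=7: a=5, p=115574, q=11455

115574/11455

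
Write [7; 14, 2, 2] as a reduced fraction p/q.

509/72

Using pₖ = aₖpₖ₋₁ + pₖ₋₂ and qₖ = aₖqₖ₋₁ + qₖ₋₂:
  k=0: a=7, p=7, q=1
  k=1: a=14, p=99, q=14
  k=2: a=2, p=205, q=29
  k=3: a=2, p=509, q=72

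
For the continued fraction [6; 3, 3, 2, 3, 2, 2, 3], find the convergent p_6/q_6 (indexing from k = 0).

2780/441

Using pₖ = aₖpₖ₋₁ + pₖ₋₂, qₖ = aₖqₖ₋₁ + qₖ₋₂ (with p₋₁=1, p₋₂=0, q₋₁=0, q₋₂=1):
  k=0: a=6, p=6, q=1
  k=1: a=3, p=19, q=3
  k=2: a=3, p=63, q=10
  k=3: a=2, p=145, q=23
  k=4: a=3, p=498, q=79
  k=5: a=2, p=1141, q=181
  k=6: a=2, p=2780, q=441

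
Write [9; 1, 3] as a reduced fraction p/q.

Using pₖ = aₖpₖ₋₁ + pₖ₋₂ and qₖ = aₖqₖ₋₁ + qₖ₋₂:
  k=0: a=9, p=9, q=1
  k=1: a=1, p=10, q=1
  k=2: a=3, p=39, q=4

39/4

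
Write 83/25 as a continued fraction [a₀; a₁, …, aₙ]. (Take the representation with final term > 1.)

[3; 3, 8]

83 = 3*25 + 8
25 = 3*8 + 1
8 = 8*1 + 0  (stop)
So 83/25 = [3; 3, 8].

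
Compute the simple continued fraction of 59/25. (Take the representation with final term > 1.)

[2; 2, 1, 3, 2]

59 = 2·25 + 9
25 = 2·9 + 7
9 = 1·7 + 2
7 = 3·2 + 1
2 = 2·1 + 0  (stop)
So 59/25 = [2; 2, 1, 3, 2].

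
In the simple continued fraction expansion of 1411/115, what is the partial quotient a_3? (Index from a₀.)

1411 = 12·115 + 31   →  a_0 = 12
115 = 3·31 + 22   →  a_1 = 3
31 = 1·22 + 9   →  a_2 = 1
22 = 2·9 + 4   →  a_3 = 2

2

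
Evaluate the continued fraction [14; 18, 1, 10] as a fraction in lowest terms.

Fold from the inside: start with 10/1.
  1 + 1/10 = 11/10
  18 + 10/11 = 208/11
  14 + 11/208 = 2923/208

2923/208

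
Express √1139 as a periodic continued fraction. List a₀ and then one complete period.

[33; 1, 2, 1, 66]

a₀ = ⌊√1139⌋ = 33.
With m₀=0, d₀=1 and mₖ₊₁ = dₖaₖ − mₖ, dₖ₊₁ = (n − mₖ₊₁²)/dₖ, aₖ₊₁ = ⌊(a₀+mₖ₊₁)/dₖ₊₁⌋:
  k=1: m=33, d=50, a=1
  k=2: m=17, d=17, a=2
  k=3: m=17, d=50, a=1
  k=4: m=33, d=1, a=66
d=1 and a=2a₀=66 at k=4, so the next step gives (m, d) = (33, 50) again — its k=1 value — and the period has length 4.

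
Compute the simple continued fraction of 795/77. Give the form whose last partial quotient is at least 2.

795 = 10×77 + 25
77 = 3×25 + 2
25 = 12×2 + 1
2 = 2×1 + 0  (stop)
So 795/77 = [10; 3, 12, 2].

[10; 3, 12, 2]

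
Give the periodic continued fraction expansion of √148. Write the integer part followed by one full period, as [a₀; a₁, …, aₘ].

a₀ = ⌊√148⌋ = 12.
With m₀=0, d₀=1 and mₖ₊₁ = dₖaₖ − mₖ, dₖ₊₁ = (n − mₖ₊₁²)/dₖ, aₖ₊₁ = ⌊(a₀+mₖ₊₁)/dₖ₊₁⌋:
  k=1: m=12, d=4, a=6
  k=2: m=12, d=1, a=24
d=1 and a=2a₀=24 at k=2, so the next step gives (m, d) = (12, 4) again — its k=1 value — and the period has length 2.

[12; 6, 24]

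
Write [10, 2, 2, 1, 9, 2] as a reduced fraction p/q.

Fold from the inside: start with 2/1.
  9 + 1/2 = 19/2
  1 + 2/19 = 21/19
  2 + 19/21 = 61/21
  2 + 21/61 = 143/61
  10 + 61/143 = 1491/143

1491/143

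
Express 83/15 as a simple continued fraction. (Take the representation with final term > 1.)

83 = 5·15 + 8
15 = 1·8 + 7
8 = 1·7 + 1
7 = 7·1 + 0  (stop)
So 83/15 = [5; 1, 1, 7].

[5; 1, 1, 7]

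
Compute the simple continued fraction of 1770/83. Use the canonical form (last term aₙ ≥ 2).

1770 = 21*83 + 27
83 = 3*27 + 2
27 = 13*2 + 1
2 = 2*1 + 0  (stop)
So 1770/83 = [21; 3, 13, 2].

[21; 3, 13, 2]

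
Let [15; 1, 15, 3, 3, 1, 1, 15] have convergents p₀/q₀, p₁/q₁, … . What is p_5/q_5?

Using pₖ = aₖpₖ₋₁ + pₖ₋₂, qₖ = aₖqₖ₋₁ + qₖ₋₂ (with p₋₁=1, p₋₂=0, q₋₁=0, q₋₂=1):
  k=0: a=15, p=15, q=1
  k=1: a=1, p=16, q=1
  k=2: a=15, p=255, q=16
  k=3: a=3, p=781, q=49
  k=4: a=3, p=2598, q=163
  k=5: a=1, p=3379, q=212

3379/212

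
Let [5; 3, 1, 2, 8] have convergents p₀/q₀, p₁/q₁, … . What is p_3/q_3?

Using pₖ = aₖpₖ₋₁ + pₖ₋₂, qₖ = aₖqₖ₋₁ + qₖ₋₂ (with p₋₁=1, p₋₂=0, q₋₁=0, q₋₂=1):
  k=0: a=5, p=5, q=1
  k=1: a=3, p=16, q=3
  k=2: a=1, p=21, q=4
  k=3: a=2, p=58, q=11

58/11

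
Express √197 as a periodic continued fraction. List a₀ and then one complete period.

[14; 28]

a₀ = ⌊√197⌋ = 14.
With m₀=0, d₀=1 and mₖ₊₁ = dₖaₖ − mₖ, dₖ₊₁ = (n − mₖ₊₁²)/dₖ, aₖ₊₁ = ⌊(a₀+mₖ₊₁)/dₖ₊₁⌋:
  k=1: m=14, d=1, a=28
d=1 and a=2a₀=28 at k=1, so the next step gives (m, d) = (14, 1) again — its k=1 value — and the period has length 1.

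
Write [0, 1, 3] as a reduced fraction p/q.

Using pₖ = aₖpₖ₋₁ + pₖ₋₂ and qₖ = aₖqₖ₋₁ + qₖ₋₂:
  k=0: a=0, p=0, q=1
  k=1: a=1, p=1, q=1
  k=2: a=3, p=3, q=4

3/4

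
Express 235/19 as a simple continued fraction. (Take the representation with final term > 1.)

235 = 12×19 + 7
19 = 2×7 + 5
7 = 1×5 + 2
5 = 2×2 + 1
2 = 2×1 + 0  (stop)
So 235/19 = [12; 2, 1, 2, 2].

[12; 2, 1, 2, 2]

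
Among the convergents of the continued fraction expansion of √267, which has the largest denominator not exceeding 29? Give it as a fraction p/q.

√267 = [16; 2, 1, 15, 1, 2, 32, …] (period length 6).
Convergents:
  p_0/q_0 = 16/1
  p_1/q_1 = 33/2
  p_2/q_2 = 49/3
  p_3/q_3 = 768/47
q_2 = 3 ≤ 29 < 47 = q_3, so the answer is 49/3.

49/3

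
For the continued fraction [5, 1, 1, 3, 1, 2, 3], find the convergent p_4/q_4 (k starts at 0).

Using pₖ = aₖpₖ₋₁ + pₖ₋₂, qₖ = aₖqₖ₋₁ + qₖ₋₂ (with p₋₁=1, p₋₂=0, q₋₁=0, q₋₂=1):
  k=0: a=5, p=5, q=1
  k=1: a=1, p=6, q=1
  k=2: a=1, p=11, q=2
  k=3: a=3, p=39, q=7
  k=4: a=1, p=50, q=9

50/9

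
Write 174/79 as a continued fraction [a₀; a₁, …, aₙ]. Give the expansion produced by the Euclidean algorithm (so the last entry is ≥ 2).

[2; 4, 1, 15]

174 = 2·79 + 16
79 = 4·16 + 15
16 = 1·15 + 1
15 = 15·1 + 0  (stop)
So 174/79 = [2; 4, 1, 15].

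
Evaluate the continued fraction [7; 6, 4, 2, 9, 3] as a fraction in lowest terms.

Using pₖ = aₖpₖ₋₁ + pₖ₋₂ and qₖ = aₖqₖ₋₁ + qₖ₋₂:
  k=0: a=7, p=7, q=1
  k=1: a=6, p=43, q=6
  k=2: a=4, p=179, q=25
  k=3: a=2, p=401, q=56
  k=4: a=9, p=3788, q=529
  k=5: a=3, p=11765, q=1643

11765/1643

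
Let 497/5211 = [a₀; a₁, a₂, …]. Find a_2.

2

497 = 0·5211 + 497   →  a_0 = 0
5211 = 10·497 + 241   →  a_1 = 10
497 = 2·241 + 15   →  a_2 = 2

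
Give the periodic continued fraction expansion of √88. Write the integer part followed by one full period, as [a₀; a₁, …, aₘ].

[9; 2, 1, 1, 1, 2, 18]

a₀ = ⌊√88⌋ = 9.
With m₀=0, d₀=1 and mₖ₊₁ = dₖaₖ − mₖ, dₖ₊₁ = (n − mₖ₊₁²)/dₖ, aₖ₊₁ = ⌊(a₀+mₖ₊₁)/dₖ₊₁⌋:
  k=1: m=9, d=7, a=2
  k=2: m=5, d=9, a=1
  k=3: m=4, d=8, a=1
  k=4: m=4, d=9, a=1
  k=5: m=5, d=7, a=2
  k=6: m=9, d=1, a=18
d=1 and a=2a₀=18 at k=6, so the next step gives (m, d) = (9, 7) again — its k=1 value — and the period has length 6.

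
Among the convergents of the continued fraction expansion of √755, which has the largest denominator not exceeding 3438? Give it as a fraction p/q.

65863/2397

√755 = [27; 2, 10, 2, 54, …] (period length 4).
Convergents:
  p_0/q_0 = 27/1
  p_1/q_1 = 55/2
  p_2/q_2 = 577/21
  p_3/q_3 = 1209/44
  p_4/q_4 = 65863/2397
  p_5/q_5 = 132935/4838
q_4 = 2397 ≤ 3438 < 4838 = q_5, so the answer is 65863/2397.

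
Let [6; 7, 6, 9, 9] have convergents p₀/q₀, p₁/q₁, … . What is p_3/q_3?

Using pₖ = aₖpₖ₋₁ + pₖ₋₂, qₖ = aₖqₖ₋₁ + qₖ₋₂ (with p₋₁=1, p₋₂=0, q₋₁=0, q₋₂=1):
  k=0: a=6, p=6, q=1
  k=1: a=7, p=43, q=7
  k=2: a=6, p=264, q=43
  k=3: a=9, p=2419, q=394

2419/394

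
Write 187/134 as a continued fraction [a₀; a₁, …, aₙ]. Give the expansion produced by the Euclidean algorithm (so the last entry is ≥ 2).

[1; 2, 1, 1, 8, 3]

187 = 1×134 + 53
134 = 2×53 + 28
53 = 1×28 + 25
28 = 1×25 + 3
25 = 8×3 + 1
3 = 3×1 + 0  (stop)
So 187/134 = [1; 2, 1, 1, 8, 3].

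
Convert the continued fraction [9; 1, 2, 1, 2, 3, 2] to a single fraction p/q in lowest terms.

Fold from the inside: start with 2/1.
  3 + 1/2 = 7/2
  2 + 2/7 = 16/7
  1 + 7/16 = 23/16
  2 + 16/23 = 62/23
  1 + 23/62 = 85/62
  9 + 62/85 = 827/85

827/85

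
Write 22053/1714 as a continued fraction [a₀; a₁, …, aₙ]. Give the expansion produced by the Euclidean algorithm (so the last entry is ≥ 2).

[12; 1, 6, 2, 15, 1, 6]

22053 = 12·1714 + 1485
1714 = 1·1485 + 229
1485 = 6·229 + 111
229 = 2·111 + 7
111 = 15·7 + 6
7 = 1·6 + 1
6 = 6·1 + 0  (stop)
So 22053/1714 = [12; 1, 6, 2, 15, 1, 6].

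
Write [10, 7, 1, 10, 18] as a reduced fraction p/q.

15939/1574

Using pₖ = aₖpₖ₋₁ + pₖ₋₂ and qₖ = aₖqₖ₋₁ + qₖ₋₂:
  k=0: a=10, p=10, q=1
  k=1: a=7, p=71, q=7
  k=2: a=1, p=81, q=8
  k=3: a=10, p=881, q=87
  k=4: a=18, p=15939, q=1574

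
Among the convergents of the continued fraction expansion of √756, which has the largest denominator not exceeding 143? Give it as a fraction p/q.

√756 = [27; 2, 54, …] (period length 2).
Convergents:
  p_0/q_0 = 27/1
  p_1/q_1 = 55/2
  p_2/q_2 = 2997/109
  p_3/q_3 = 6049/220
q_2 = 109 ≤ 143 < 220 = q_3, so the answer is 2997/109.

2997/109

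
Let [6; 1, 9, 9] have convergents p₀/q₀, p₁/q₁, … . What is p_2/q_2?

69/10

Using pₖ = aₖpₖ₋₁ + pₖ₋₂, qₖ = aₖqₖ₋₁ + qₖ₋₂ (with p₋₁=1, p₋₂=0, q₋₁=0, q₋₂=1):
  k=0: a=6, p=6, q=1
  k=1: a=1, p=7, q=1
  k=2: a=9, p=69, q=10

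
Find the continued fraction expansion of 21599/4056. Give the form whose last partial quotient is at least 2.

21599 = 5·4056 + 1319
4056 = 3·1319 + 99
1319 = 13·99 + 32
99 = 3·32 + 3
32 = 10·3 + 2
3 = 1·2 + 1
2 = 2·1 + 0  (stop)
So 21599/4056 = [5; 3, 13, 3, 10, 1, 2].

[5; 3, 13, 3, 10, 1, 2]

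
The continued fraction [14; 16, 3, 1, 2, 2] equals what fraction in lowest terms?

Using pₖ = aₖpₖ₋₁ + pₖ₋₂ and qₖ = aₖqₖ₋₁ + qₖ₋₂:
  k=0: a=14, p=14, q=1
  k=1: a=16, p=225, q=16
  k=2: a=3, p=689, q=49
  k=3: a=1, p=914, q=65
  k=4: a=2, p=2517, q=179
  k=5: a=2, p=5948, q=423

5948/423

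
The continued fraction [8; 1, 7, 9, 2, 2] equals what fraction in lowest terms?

3382/381

Using pₖ = aₖpₖ₋₁ + pₖ₋₂ and qₖ = aₖqₖ₋₁ + qₖ₋₂:
  k=0: a=8, p=8, q=1
  k=1: a=1, p=9, q=1
  k=2: a=7, p=71, q=8
  k=3: a=9, p=648, q=73
  k=4: a=2, p=1367, q=154
  k=5: a=2, p=3382, q=381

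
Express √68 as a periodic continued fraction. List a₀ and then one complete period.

a₀ = ⌊√68⌋ = 8.
With m₀=0, d₀=1 and mₖ₊₁ = dₖaₖ − mₖ, dₖ₊₁ = (n − mₖ₊₁²)/dₖ, aₖ₊₁ = ⌊(a₀+mₖ₊₁)/dₖ₊₁⌋:
  k=1: m=8, d=4, a=4
  k=2: m=8, d=1, a=16
d=1 and a=2a₀=16 at k=2, so the next step gives (m, d) = (8, 4) again — its k=1 value — and the period has length 2.

[8; 4, 16]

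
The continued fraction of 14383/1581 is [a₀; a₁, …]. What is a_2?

14383 = 9·1581 + 154   →  a_0 = 9
1581 = 10·154 + 41   →  a_1 = 10
154 = 3·41 + 31   →  a_2 = 3

3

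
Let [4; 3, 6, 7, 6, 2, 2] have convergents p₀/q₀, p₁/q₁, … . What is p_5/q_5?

7795/1806

Using pₖ = aₖpₖ₋₁ + pₖ₋₂, qₖ = aₖqₖ₋₁ + qₖ₋₂ (with p₋₁=1, p₋₂=0, q₋₁=0, q₋₂=1):
  k=0: a=4, p=4, q=1
  k=1: a=3, p=13, q=3
  k=2: a=6, p=82, q=19
  k=3: a=7, p=587, q=136
  k=4: a=6, p=3604, q=835
  k=5: a=2, p=7795, q=1806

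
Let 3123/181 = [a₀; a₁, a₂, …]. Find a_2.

1

3123 = 17·181 + 46   →  a_0 = 17
181 = 3·46 + 43   →  a_1 = 3
46 = 1·43 + 3   →  a_2 = 1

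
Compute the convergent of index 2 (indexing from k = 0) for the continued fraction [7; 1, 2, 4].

Using pₖ = aₖpₖ₋₁ + pₖ₋₂, qₖ = aₖqₖ₋₁ + qₖ₋₂ (with p₋₁=1, p₋₂=0, q₋₁=0, q₋₂=1):
  k=0: a=7, p=7, q=1
  k=1: a=1, p=8, q=1
  k=2: a=2, p=23, q=3

23/3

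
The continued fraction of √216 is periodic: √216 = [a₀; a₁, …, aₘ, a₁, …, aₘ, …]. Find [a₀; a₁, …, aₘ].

a₀ = ⌊√216⌋ = 14.
With m₀=0, d₀=1 and mₖ₊₁ = dₖaₖ − mₖ, dₖ₊₁ = (n − mₖ₊₁²)/dₖ, aₖ₊₁ = ⌊(a₀+mₖ₊₁)/dₖ₊₁⌋:
  k=1: m=14, d=20, a=1
  k=2: m=6, d=9, a=2
  k=3: m=12, d=8, a=3
  k=4: m=12, d=9, a=2
  k=5: m=6, d=20, a=1
  k=6: m=14, d=1, a=28
d=1 and a=2a₀=28 at k=6, so the next step gives (m, d) = (14, 20) again — its k=1 value — and the period has length 6.

[14; 1, 2, 3, 2, 1, 28]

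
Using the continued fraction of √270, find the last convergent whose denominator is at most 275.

√270 = [16; 2, 3, 6, 3, 2, 32, …] (period length 6).
Convergents:
  p_0/q_0 = 16/1
  p_1/q_1 = 33/2
  p_2/q_2 = 115/7
  p_3/q_3 = 723/44
  p_4/q_4 = 2284/139
  p_5/q_5 = 5291/322
q_4 = 139 ≤ 275 < 322 = q_5, so the answer is 2284/139.

2284/139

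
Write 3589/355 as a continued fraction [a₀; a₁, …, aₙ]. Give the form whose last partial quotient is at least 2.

[10; 9, 9, 1, 3]

3589 = 10×355 + 39
355 = 9×39 + 4
39 = 9×4 + 3
4 = 1×3 + 1
3 = 3×1 + 0  (stop)
So 3589/355 = [10; 9, 9, 1, 3].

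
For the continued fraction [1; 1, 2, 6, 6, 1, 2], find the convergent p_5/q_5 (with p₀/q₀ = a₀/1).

Using pₖ = aₖpₖ₋₁ + pₖ₋₂, qₖ = aₖqₖ₋₁ + qₖ₋₂ (with p₋₁=1, p₋₂=0, q₋₁=0, q₋₂=1):
  k=0: a=1, p=1, q=1
  k=1: a=1, p=2, q=1
  k=2: a=2, p=5, q=3
  k=3: a=6, p=32, q=19
  k=4: a=6, p=197, q=117
  k=5: a=1, p=229, q=136

229/136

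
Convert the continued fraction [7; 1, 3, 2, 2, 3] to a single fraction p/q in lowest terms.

583/75

Fold from the inside: start with 3/1.
  2 + 1/3 = 7/3
  2 + 3/7 = 17/7
  3 + 7/17 = 58/17
  1 + 17/58 = 75/58
  7 + 58/75 = 583/75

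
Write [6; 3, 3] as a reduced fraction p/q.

Using pₖ = aₖpₖ₋₁ + pₖ₋₂ and qₖ = aₖqₖ₋₁ + qₖ₋₂:
  k=0: a=6, p=6, q=1
  k=1: a=3, p=19, q=3
  k=2: a=3, p=63, q=10

63/10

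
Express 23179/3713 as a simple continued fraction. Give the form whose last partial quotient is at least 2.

23179 = 6*3713 + 901
3713 = 4*901 + 109
901 = 8*109 + 29
109 = 3*29 + 22
29 = 1*22 + 7
22 = 3*7 + 1
7 = 7*1 + 0  (stop)
So 23179/3713 = [6; 4, 8, 3, 1, 3, 7].

[6; 4, 8, 3, 1, 3, 7]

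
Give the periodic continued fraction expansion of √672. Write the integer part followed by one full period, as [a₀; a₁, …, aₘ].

[25; 1, 11, 1, 50]

a₀ = ⌊√672⌋ = 25.
With m₀=0, d₀=1 and mₖ₊₁ = dₖaₖ − mₖ, dₖ₊₁ = (n − mₖ₊₁²)/dₖ, aₖ₊₁ = ⌊(a₀+mₖ₊₁)/dₖ₊₁⌋:
  k=1: m=25, d=47, a=1
  k=2: m=22, d=4, a=11
  k=3: m=22, d=47, a=1
  k=4: m=25, d=1, a=50
d=1 and a=2a₀=50 at k=4, so the next step gives (m, d) = (25, 47) again — its k=1 value — and the period has length 4.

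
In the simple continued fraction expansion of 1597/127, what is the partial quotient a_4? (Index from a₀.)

1597 = 12·127 + 73   →  a_0 = 12
127 = 1·73 + 54   →  a_1 = 1
73 = 1·54 + 19   →  a_2 = 1
54 = 2·19 + 16   →  a_3 = 2
19 = 1·16 + 3   →  a_4 = 1

1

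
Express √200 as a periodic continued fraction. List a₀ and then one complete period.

a₀ = ⌊√200⌋ = 14.
With m₀=0, d₀=1 and mₖ₊₁ = dₖaₖ − mₖ, dₖ₊₁ = (n − mₖ₊₁²)/dₖ, aₖ₊₁ = ⌊(a₀+mₖ₊₁)/dₖ₊₁⌋:
  k=1: m=14, d=4, a=7
  k=2: m=14, d=1, a=28
d=1 and a=2a₀=28 at k=2, so the next step gives (m, d) = (14, 4) again — its k=1 value — and the period has length 2.

[14; 7, 28]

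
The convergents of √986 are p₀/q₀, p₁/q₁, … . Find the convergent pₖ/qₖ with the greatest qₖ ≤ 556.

√986 = [31; 2, 2, 62, …] (period length 3).
Convergents:
  p_0/q_0 = 31/1
  p_1/q_1 = 63/2
  p_2/q_2 = 157/5
  p_3/q_3 = 9797/312
  p_4/q_4 = 19751/629
q_3 = 312 ≤ 556 < 629 = q_4, so the answer is 9797/312.

9797/312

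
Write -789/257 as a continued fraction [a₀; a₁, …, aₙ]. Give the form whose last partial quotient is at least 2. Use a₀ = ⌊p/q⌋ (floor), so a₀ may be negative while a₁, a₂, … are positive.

[-4; 1, 13, 3, 1, 1, 2]

-789 = -4·257 + 239
257 = 1·239 + 18
239 = 13·18 + 5
18 = 3·5 + 3
5 = 1·3 + 2
3 = 1·2 + 1
2 = 2·1 + 0  (stop)
So -789/257 = [-4; 1, 13, 3, 1, 1, 2].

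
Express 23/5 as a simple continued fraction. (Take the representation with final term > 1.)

[4; 1, 1, 2]

23 = 4*5 + 3
5 = 1*3 + 2
3 = 1*2 + 1
2 = 2*1 + 0  (stop)
So 23/5 = [4; 1, 1, 2].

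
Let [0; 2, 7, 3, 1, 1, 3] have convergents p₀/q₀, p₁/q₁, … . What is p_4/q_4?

Using pₖ = aₖpₖ₋₁ + pₖ₋₂, qₖ = aₖqₖ₋₁ + qₖ₋₂ (with p₋₁=1, p₋₂=0, q₋₁=0, q₋₂=1):
  k=0: a=0, p=0, q=1
  k=1: a=2, p=1, q=2
  k=2: a=7, p=7, q=15
  k=3: a=3, p=22, q=47
  k=4: a=1, p=29, q=62

29/62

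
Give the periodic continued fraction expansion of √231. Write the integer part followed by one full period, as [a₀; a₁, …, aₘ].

[15; 5, 30]

a₀ = ⌊√231⌋ = 15.
With m₀=0, d₀=1 and mₖ₊₁ = dₖaₖ − mₖ, dₖ₊₁ = (n − mₖ₊₁²)/dₖ, aₖ₊₁ = ⌊(a₀+mₖ₊₁)/dₖ₊₁⌋:
  k=1: m=15, d=6, a=5
  k=2: m=15, d=1, a=30
d=1 and a=2a₀=30 at k=2, so the next step gives (m, d) = (15, 6) again — its k=1 value — and the period has length 2.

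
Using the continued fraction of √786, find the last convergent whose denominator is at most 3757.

√786 = [28; 28, 56, …] (period length 2).
Convergents:
  p_0/q_0 = 28/1
  p_1/q_1 = 785/28
  p_2/q_2 = 43988/1569
  p_3/q_3 = 1232449/43960
q_2 = 1569 ≤ 3757 < 43960 = q_3, so the answer is 43988/1569.

43988/1569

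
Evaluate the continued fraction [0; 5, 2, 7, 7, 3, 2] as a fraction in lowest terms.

779/4259

Using pₖ = aₖpₖ₋₁ + pₖ₋₂ and qₖ = aₖqₖ₋₁ + qₖ₋₂:
  k=0: a=0, p=0, q=1
  k=1: a=5, p=1, q=5
  k=2: a=2, p=2, q=11
  k=3: a=7, p=15, q=82
  k=4: a=7, p=107, q=585
  k=5: a=3, p=336, q=1837
  k=6: a=2, p=779, q=4259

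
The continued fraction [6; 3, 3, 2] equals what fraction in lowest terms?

145/23

Fold from the inside: start with 2/1.
  3 + 1/2 = 7/2
  3 + 2/7 = 23/7
  6 + 7/23 = 145/23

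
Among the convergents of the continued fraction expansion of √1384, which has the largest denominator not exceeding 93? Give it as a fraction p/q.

√1384 = [37; 4, 1, 17, 1, 4, 74, …] (period length 6).
Convergents:
  p_0/q_0 = 37/1
  p_1/q_1 = 149/4
  p_2/q_2 = 186/5
  p_3/q_3 = 3311/89
  p_4/q_4 = 3497/94
q_3 = 89 ≤ 93 < 94 = q_4, so the answer is 3311/89.

3311/89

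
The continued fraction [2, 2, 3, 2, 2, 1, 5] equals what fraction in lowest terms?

765/314

Using pₖ = aₖpₖ₋₁ + pₖ₋₂ and qₖ = aₖqₖ₋₁ + qₖ₋₂:
  k=0: a=2, p=2, q=1
  k=1: a=2, p=5, q=2
  k=2: a=3, p=17, q=7
  k=3: a=2, p=39, q=16
  k=4: a=2, p=95, q=39
  k=5: a=1, p=134, q=55
  k=6: a=5, p=765, q=314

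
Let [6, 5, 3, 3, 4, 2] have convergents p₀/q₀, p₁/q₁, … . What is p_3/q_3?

Using pₖ = aₖpₖ₋₁ + pₖ₋₂, qₖ = aₖqₖ₋₁ + qₖ₋₂ (with p₋₁=1, p₋₂=0, q₋₁=0, q₋₂=1):
  k=0: a=6, p=6, q=1
  k=1: a=5, p=31, q=5
  k=2: a=3, p=99, q=16
  k=3: a=3, p=328, q=53

328/53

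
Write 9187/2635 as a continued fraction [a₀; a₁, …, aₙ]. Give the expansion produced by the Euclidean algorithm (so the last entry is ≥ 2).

9187 = 3×2635 + 1282
2635 = 2×1282 + 71
1282 = 18×71 + 4
71 = 17×4 + 3
4 = 1×3 + 1
3 = 3×1 + 0  (stop)
So 9187/2635 = [3; 2, 18, 17, 1, 3].

[3; 2, 18, 17, 1, 3]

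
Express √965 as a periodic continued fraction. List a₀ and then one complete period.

a₀ = ⌊√965⌋ = 31.
With m₀=0, d₀=1 and mₖ₊₁ = dₖaₖ − mₖ, dₖ₊₁ = (n − mₖ₊₁²)/dₖ, aₖ₊₁ = ⌊(a₀+mₖ₊₁)/dₖ₊₁⌋:
  k=1: m=31, d=4, a=15
  k=2: m=29, d=31, a=1
  k=3: m=2, d=31, a=1
  k=4: m=29, d=4, a=15
  k=5: m=31, d=1, a=62
d=1 and a=2a₀=62 at k=5, so the next step gives (m, d) = (31, 4) again — its k=1 value — and the period has length 5.

[31; 15, 1, 1, 15, 62]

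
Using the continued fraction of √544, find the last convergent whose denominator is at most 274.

√544 = [23; 3, 11, 3, 46, …] (period length 4).
Convergents:
  p_0/q_0 = 23/1
  p_1/q_1 = 70/3
  p_2/q_2 = 793/34
  p_3/q_3 = 2449/105
  p_4/q_4 = 113447/4864
q_3 = 105 ≤ 274 < 4864 = q_4, so the answer is 2449/105.

2449/105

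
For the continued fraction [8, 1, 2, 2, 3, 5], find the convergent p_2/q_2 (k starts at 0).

26/3

Using pₖ = aₖpₖ₋₁ + pₖ₋₂, qₖ = aₖqₖ₋₁ + qₖ₋₂ (with p₋₁=1, p₋₂=0, q₋₁=0, q₋₂=1):
  k=0: a=8, p=8, q=1
  k=1: a=1, p=9, q=1
  k=2: a=2, p=26, q=3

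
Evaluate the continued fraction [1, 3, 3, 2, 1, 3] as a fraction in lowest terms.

Fold from the inside: start with 3/1.
  1 + 1/3 = 4/3
  2 + 3/4 = 11/4
  3 + 4/11 = 37/11
  3 + 11/37 = 122/37
  1 + 37/122 = 159/122

159/122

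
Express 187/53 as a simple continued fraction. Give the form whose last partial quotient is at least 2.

187 = 3×53 + 28
53 = 1×28 + 25
28 = 1×25 + 3
25 = 8×3 + 1
3 = 3×1 + 0  (stop)
So 187/53 = [3; 1, 1, 8, 3].

[3; 1, 1, 8, 3]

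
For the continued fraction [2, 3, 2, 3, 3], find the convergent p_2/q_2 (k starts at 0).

16/7

Using pₖ = aₖpₖ₋₁ + pₖ₋₂, qₖ = aₖqₖ₋₁ + qₖ₋₂ (with p₋₁=1, p₋₂=0, q₋₁=0, q₋₂=1):
  k=0: a=2, p=2, q=1
  k=1: a=3, p=7, q=3
  k=2: a=2, p=16, q=7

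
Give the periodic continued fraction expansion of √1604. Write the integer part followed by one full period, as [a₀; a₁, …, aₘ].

[40; 20, 80]

a₀ = ⌊√1604⌋ = 40.
With m₀=0, d₀=1 and mₖ₊₁ = dₖaₖ − mₖ, dₖ₊₁ = (n − mₖ₊₁²)/dₖ, aₖ₊₁ = ⌊(a₀+mₖ₊₁)/dₖ₊₁⌋:
  k=1: m=40, d=4, a=20
  k=2: m=40, d=1, a=80
d=1 and a=2a₀=80 at k=2, so the next step gives (m, d) = (40, 4) again — its k=1 value — and the period has length 2.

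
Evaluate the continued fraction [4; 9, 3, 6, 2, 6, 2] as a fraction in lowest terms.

21851/5320

Using pₖ = aₖpₖ₋₁ + pₖ₋₂ and qₖ = aₖqₖ₋₁ + qₖ₋₂:
  k=0: a=4, p=4, q=1
  k=1: a=9, p=37, q=9
  k=2: a=3, p=115, q=28
  k=3: a=6, p=727, q=177
  k=4: a=2, p=1569, q=382
  k=5: a=6, p=10141, q=2469
  k=6: a=2, p=21851, q=5320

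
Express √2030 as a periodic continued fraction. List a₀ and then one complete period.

a₀ = ⌊√2030⌋ = 45.

[45; 18, 90]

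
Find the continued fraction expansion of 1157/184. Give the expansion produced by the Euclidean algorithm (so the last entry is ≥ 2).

[6; 3, 2, 8, 3]

1157 = 6×184 + 53
184 = 3×53 + 25
53 = 2×25 + 3
25 = 8×3 + 1
3 = 3×1 + 0  (stop)
So 1157/184 = [6; 3, 2, 8, 3].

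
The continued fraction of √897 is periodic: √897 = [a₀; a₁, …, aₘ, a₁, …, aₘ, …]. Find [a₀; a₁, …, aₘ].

[29; 1, 18, 1, 58]

a₀ = ⌊√897⌋ = 29.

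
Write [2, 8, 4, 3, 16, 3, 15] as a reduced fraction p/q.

Using pₖ = aₖpₖ₋₁ + pₖ₋₂ and qₖ = aₖqₖ₋₁ + qₖ₋₂:
  k=0: a=2, p=2, q=1
  k=1: a=8, p=17, q=8
  k=2: a=4, p=70, q=33
  k=3: a=3, p=227, q=107
  k=4: a=16, p=3702, q=1745
  k=5: a=3, p=11333, q=5342
  k=6: a=15, p=173697, q=81875

173697/81875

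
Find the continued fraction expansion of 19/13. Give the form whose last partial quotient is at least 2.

[1; 2, 6]

19 = 1×13 + 6
13 = 2×6 + 1
6 = 6×1 + 0  (stop)
So 19/13 = [1; 2, 6].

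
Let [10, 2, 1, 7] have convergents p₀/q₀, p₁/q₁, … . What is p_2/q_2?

Using pₖ = aₖpₖ₋₁ + pₖ₋₂, qₖ = aₖqₖ₋₁ + qₖ₋₂ (with p₋₁=1, p₋₂=0, q₋₁=0, q₋₂=1):
  k=0: a=10, p=10, q=1
  k=1: a=2, p=21, q=2
  k=2: a=1, p=31, q=3

31/3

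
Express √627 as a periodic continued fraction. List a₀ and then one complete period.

[25; 25, 50]

a₀ = ⌊√627⌋ = 25.
With m₀=0, d₀=1 and mₖ₊₁ = dₖaₖ − mₖ, dₖ₊₁ = (n − mₖ₊₁²)/dₖ, aₖ₊₁ = ⌊(a₀+mₖ₊₁)/dₖ₊₁⌋:
  k=1: m=25, d=2, a=25
  k=2: m=25, d=1, a=50
d=1 and a=2a₀=50 at k=2, so the next step gives (m, d) = (25, 2) again — its k=1 value — and the period has length 2.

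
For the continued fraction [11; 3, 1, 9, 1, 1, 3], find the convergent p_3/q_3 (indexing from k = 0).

Using pₖ = aₖpₖ₋₁ + pₖ₋₂, qₖ = aₖqₖ₋₁ + qₖ₋₂ (with p₋₁=1, p₋₂=0, q₋₁=0, q₋₂=1):
  k=0: a=11, p=11, q=1
  k=1: a=3, p=34, q=3
  k=2: a=1, p=45, q=4
  k=3: a=9, p=439, q=39

439/39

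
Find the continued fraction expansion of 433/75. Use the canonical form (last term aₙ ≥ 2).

433 = 5×75 + 58
75 = 1×58 + 17
58 = 3×17 + 7
17 = 2×7 + 3
7 = 2×3 + 1
3 = 3×1 + 0  (stop)
So 433/75 = [5; 1, 3, 2, 2, 3].

[5; 1, 3, 2, 2, 3]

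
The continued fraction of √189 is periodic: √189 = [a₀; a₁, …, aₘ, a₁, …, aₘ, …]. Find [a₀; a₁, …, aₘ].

a₀ = ⌊√189⌋ = 13.
With m₀=0, d₀=1 and mₖ₊₁ = dₖaₖ − mₖ, dₖ₊₁ = (n − mₖ₊₁²)/dₖ, aₖ₊₁ = ⌊(a₀+mₖ₊₁)/dₖ₊₁⌋:
  k=1: m=13, d=20, a=1
  k=2: m=7, d=7, a=2
  k=3: m=7, d=20, a=1
  k=4: m=13, d=1, a=26
d=1 and a=2a₀=26 at k=4, so the next step gives (m, d) = (13, 20) again — its k=1 value — and the period has length 4.

[13; 1, 2, 1, 26]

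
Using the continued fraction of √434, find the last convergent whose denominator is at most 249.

√434 = [20; 1, 4, 1, 40, …] (period length 4).
Convergents:
  p_0/q_0 = 20/1
  p_1/q_1 = 21/1
  p_2/q_2 = 104/5
  p_3/q_3 = 125/6
  p_4/q_4 = 5104/245
  p_5/q_5 = 5229/251
q_4 = 245 ≤ 249 < 251 = q_5, so the answer is 5104/245.

5104/245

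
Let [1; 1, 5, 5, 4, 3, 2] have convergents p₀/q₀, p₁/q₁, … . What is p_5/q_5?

Using pₖ = aₖpₖ₋₁ + pₖ₋₂, qₖ = aₖqₖ₋₁ + qₖ₋₂ (with p₋₁=1, p₋₂=0, q₋₁=0, q₋₂=1):
  k=0: a=1, p=1, q=1
  k=1: a=1, p=2, q=1
  k=2: a=5, p=11, q=6
  k=3: a=5, p=57, q=31
  k=4: a=4, p=239, q=130
  k=5: a=3, p=774, q=421

774/421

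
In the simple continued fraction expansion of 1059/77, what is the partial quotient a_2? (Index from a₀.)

3

1059 = 13·77 + 58   →  a_0 = 13
77 = 1·58 + 19   →  a_1 = 1
58 = 3·19 + 1   →  a_2 = 3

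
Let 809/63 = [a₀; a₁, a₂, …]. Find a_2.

809 = 12·63 + 53   →  a_0 = 12
63 = 1·53 + 10   →  a_1 = 1
53 = 5·10 + 3   →  a_2 = 5

5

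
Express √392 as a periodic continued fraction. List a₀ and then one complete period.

a₀ = ⌊√392⌋ = 19.

[19; 1, 3, 1, 38]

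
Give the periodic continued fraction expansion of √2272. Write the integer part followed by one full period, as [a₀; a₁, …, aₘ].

[47; 1, 1, 1, 94]

a₀ = ⌊√2272⌋ = 47.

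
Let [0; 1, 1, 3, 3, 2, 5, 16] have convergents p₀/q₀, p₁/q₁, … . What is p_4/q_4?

13/23

Using pₖ = aₖpₖ₋₁ + pₖ₋₂, qₖ = aₖqₖ₋₁ + qₖ₋₂ (with p₋₁=1, p₋₂=0, q₋₁=0, q₋₂=1):
  k=0: a=0, p=0, q=1
  k=1: a=1, p=1, q=1
  k=2: a=1, p=1, q=2
  k=3: a=3, p=4, q=7
  k=4: a=3, p=13, q=23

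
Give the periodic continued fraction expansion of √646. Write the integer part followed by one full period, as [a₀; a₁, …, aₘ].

[25; 2, 2, 2, 50]

a₀ = ⌊√646⌋ = 25.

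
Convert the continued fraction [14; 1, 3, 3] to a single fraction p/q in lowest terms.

Using pₖ = aₖpₖ₋₁ + pₖ₋₂ and qₖ = aₖqₖ₋₁ + qₖ₋₂:
  k=0: a=14, p=14, q=1
  k=1: a=1, p=15, q=1
  k=2: a=3, p=59, q=4
  k=3: a=3, p=192, q=13

192/13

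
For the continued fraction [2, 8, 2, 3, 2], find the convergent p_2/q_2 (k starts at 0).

Using pₖ = aₖpₖ₋₁ + pₖ₋₂, qₖ = aₖqₖ₋₁ + qₖ₋₂ (with p₋₁=1, p₋₂=0, q₋₁=0, q₋₂=1):
  k=0: a=2, p=2, q=1
  k=1: a=8, p=17, q=8
  k=2: a=2, p=36, q=17

36/17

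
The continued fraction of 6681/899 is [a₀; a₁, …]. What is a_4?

6681 = 7·899 + 388   →  a_0 = 7
899 = 2·388 + 123   →  a_1 = 2
388 = 3·123 + 19   →  a_2 = 3
123 = 6·19 + 9   →  a_3 = 6
19 = 2·9 + 1   →  a_4 = 2

2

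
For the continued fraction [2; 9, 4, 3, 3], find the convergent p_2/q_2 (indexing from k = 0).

78/37

Using pₖ = aₖpₖ₋₁ + pₖ₋₂, qₖ = aₖqₖ₋₁ + qₖ₋₂ (with p₋₁=1, p₋₂=0, q₋₁=0, q₋₂=1):
  k=0: a=2, p=2, q=1
  k=1: a=9, p=19, q=9
  k=2: a=4, p=78, q=37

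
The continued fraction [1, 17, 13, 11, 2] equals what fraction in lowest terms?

Using pₖ = aₖpₖ₋₁ + pₖ₋₂ and qₖ = aₖqₖ₋₁ + qₖ₋₂:
  k=0: a=1, p=1, q=1
  k=1: a=17, p=18, q=17
  k=2: a=13, p=235, q=222
  k=3: a=11, p=2603, q=2459
  k=4: a=2, p=5441, q=5140

5441/5140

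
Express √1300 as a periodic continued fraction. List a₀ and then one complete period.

[36; 18, 72]

a₀ = ⌊√1300⌋ = 36.
With m₀=0, d₀=1 and mₖ₊₁ = dₖaₖ − mₖ, dₖ₊₁ = (n − mₖ₊₁²)/dₖ, aₖ₊₁ = ⌊(a₀+mₖ₊₁)/dₖ₊₁⌋:
  k=1: m=36, d=4, a=18
  k=2: m=36, d=1, a=72
d=1 and a=2a₀=72 at k=2, so the next step gives (m, d) = (36, 4) again — its k=1 value — and the period has length 2.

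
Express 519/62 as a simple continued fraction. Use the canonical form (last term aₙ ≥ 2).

[8; 2, 1, 2, 3, 2]

519 = 8*62 + 23
62 = 2*23 + 16
23 = 1*16 + 7
16 = 2*7 + 2
7 = 3*2 + 1
2 = 2*1 + 0  (stop)
So 519/62 = [8; 2, 1, 2, 3, 2].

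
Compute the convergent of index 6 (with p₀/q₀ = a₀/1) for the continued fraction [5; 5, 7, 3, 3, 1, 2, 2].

Using pₖ = aₖpₖ₋₁ + pₖ₋₂, qₖ = aₖqₖ₋₁ + qₖ₋₂ (with p₋₁=1, p₋₂=0, q₋₁=0, q₋₂=1):
  k=0: a=5, p=5, q=1
  k=1: a=5, p=26, q=5
  k=2: a=7, p=187, q=36
  k=3: a=3, p=587, q=113
  k=4: a=3, p=1948, q=375
  k=5: a=1, p=2535, q=488
  k=6: a=2, p=7018, q=1351

7018/1351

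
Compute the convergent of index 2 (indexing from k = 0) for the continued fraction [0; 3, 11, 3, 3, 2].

Using pₖ = aₖpₖ₋₁ + pₖ₋₂, qₖ = aₖqₖ₋₁ + qₖ₋₂ (with p₋₁=1, p₋₂=0, q₋₁=0, q₋₂=1):
  k=0: a=0, p=0, q=1
  k=1: a=3, p=1, q=3
  k=2: a=11, p=11, q=34

11/34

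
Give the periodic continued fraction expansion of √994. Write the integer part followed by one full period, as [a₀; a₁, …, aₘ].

a₀ = ⌊√994⌋ = 31.
With m₀=0, d₀=1 and mₖ₊₁ = dₖaₖ − mₖ, dₖ₊₁ = (n − mₖ₊₁²)/dₖ, aₖ₊₁ = ⌊(a₀+mₖ₊₁)/dₖ₊₁⌋:
  k=1: m=31, d=33, a=1
  k=2: m=2, d=30, a=1
  k=3: m=28, d=7, a=8
  k=4: m=28, d=30, a=1
  k=5: m=2, d=33, a=1
  k=6: m=31, d=1, a=62
d=1 and a=2a₀=62 at k=6, so the next step gives (m, d) = (31, 33) again — its k=1 value — and the period has length 6.

[31; 1, 1, 8, 1, 1, 62]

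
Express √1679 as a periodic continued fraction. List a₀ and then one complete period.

[40; 1, 39, 1, 80]

a₀ = ⌊√1679⌋ = 40.
With m₀=0, d₀=1 and mₖ₊₁ = dₖaₖ − mₖ, dₖ₊₁ = (n − mₖ₊₁²)/dₖ, aₖ₊₁ = ⌊(a₀+mₖ₊₁)/dₖ₊₁⌋:
  k=1: m=40, d=79, a=1
  k=2: m=39, d=2, a=39
  k=3: m=39, d=79, a=1
  k=4: m=40, d=1, a=80
d=1 and a=2a₀=80 at k=4, so the next step gives (m, d) = (40, 79) again — its k=1 value — and the period has length 4.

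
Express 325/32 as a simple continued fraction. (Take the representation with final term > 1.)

[10; 6, 2, 2]

325 = 10·32 + 5
32 = 6·5 + 2
5 = 2·2 + 1
2 = 2·1 + 0  (stop)
So 325/32 = [10; 6, 2, 2].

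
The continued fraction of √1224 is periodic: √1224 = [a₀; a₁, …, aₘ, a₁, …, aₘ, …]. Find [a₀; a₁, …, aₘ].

[34; 1, 68]

a₀ = ⌊√1224⌋ = 34.
With m₀=0, d₀=1 and mₖ₊₁ = dₖaₖ − mₖ, dₖ₊₁ = (n − mₖ₊₁²)/dₖ, aₖ₊₁ = ⌊(a₀+mₖ₊₁)/dₖ₊₁⌋:
  k=1: m=34, d=68, a=1
  k=2: m=34, d=1, a=68
d=1 and a=2a₀=68 at k=2, so the next step gives (m, d) = (34, 68) again — its k=1 value — and the period has length 2.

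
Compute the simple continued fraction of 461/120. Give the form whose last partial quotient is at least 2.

[3; 1, 5, 3, 6]

461 = 3·120 + 101
120 = 1·101 + 19
101 = 5·19 + 6
19 = 3·6 + 1
6 = 6·1 + 0  (stop)
So 461/120 = [3; 1, 5, 3, 6].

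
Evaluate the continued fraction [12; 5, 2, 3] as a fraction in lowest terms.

463/38

Fold from the inside: start with 3/1.
  2 + 1/3 = 7/3
  5 + 3/7 = 38/7
  12 + 7/38 = 463/38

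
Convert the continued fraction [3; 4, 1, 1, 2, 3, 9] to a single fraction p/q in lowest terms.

Using pₖ = aₖpₖ₋₁ + pₖ₋₂ and qₖ = aₖqₖ₋₁ + qₖ₋₂:
  k=0: a=3, p=3, q=1
  k=1: a=4, p=13, q=4
  k=2: a=1, p=16, q=5
  k=3: a=1, p=29, q=9
  k=4: a=2, p=74, q=23
  k=5: a=3, p=251, q=78
  k=6: a=9, p=2333, q=725

2333/725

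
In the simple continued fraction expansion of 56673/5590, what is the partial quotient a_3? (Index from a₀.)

56673 = 10·5590 + 773   →  a_0 = 10
5590 = 7·773 + 179   →  a_1 = 7
773 = 4·179 + 57   →  a_2 = 4
179 = 3·57 + 8   →  a_3 = 3

3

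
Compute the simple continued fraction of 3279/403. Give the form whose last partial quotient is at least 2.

[8; 7, 3, 18]

3279 = 8·403 + 55
403 = 7·55 + 18
55 = 3·18 + 1
18 = 18·1 + 0  (stop)
So 3279/403 = [8; 7, 3, 18].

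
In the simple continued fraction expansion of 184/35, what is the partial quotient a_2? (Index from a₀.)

184 = 5·35 + 9   →  a_0 = 5
35 = 3·9 + 8   →  a_1 = 3
9 = 1·8 + 1   →  a_2 = 1

1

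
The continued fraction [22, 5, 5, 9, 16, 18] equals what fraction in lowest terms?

1543242/69539

Fold from the inside: start with 18/1.
  16 + 1/18 = 289/18
  9 + 18/289 = 2619/289
  5 + 289/2619 = 13384/2619
  5 + 2619/13384 = 69539/13384
  22 + 13384/69539 = 1543242/69539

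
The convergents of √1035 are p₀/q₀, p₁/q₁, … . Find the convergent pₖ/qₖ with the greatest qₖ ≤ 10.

√1035 = [32; 5, 1, 5, 64, …] (period length 4).
Convergents:
  p_0/q_0 = 32/1
  p_1/q_1 = 161/5
  p_2/q_2 = 193/6
  p_3/q_3 = 1126/35
q_2 = 6 ≤ 10 < 35 = q_3, so the answer is 193/6.

193/6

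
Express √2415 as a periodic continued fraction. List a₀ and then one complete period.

a₀ = ⌊√2415⌋ = 49.
With m₀=0, d₀=1 and mₖ₊₁ = dₖaₖ − mₖ, dₖ₊₁ = (n − mₖ₊₁²)/dₖ, aₖ₊₁ = ⌊(a₀+mₖ₊₁)/dₖ₊₁⌋:
  k=1: m=49, d=14, a=7
  k=2: m=49, d=1, a=98
d=1 and a=2a₀=98 at k=2, so the next step gives (m, d) = (49, 14) again — its k=1 value — and the period has length 2.

[49; 7, 98]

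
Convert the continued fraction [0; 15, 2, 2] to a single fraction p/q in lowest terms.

Using pₖ = aₖpₖ₋₁ + pₖ₋₂ and qₖ = aₖqₖ₋₁ + qₖ₋₂:
  k=0: a=0, p=0, q=1
  k=1: a=15, p=1, q=15
  k=2: a=2, p=2, q=31
  k=3: a=2, p=5, q=77

5/77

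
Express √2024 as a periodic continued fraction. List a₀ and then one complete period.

[44; 1, 88]

a₀ = ⌊√2024⌋ = 44.
With m₀=0, d₀=1 and mₖ₊₁ = dₖaₖ − mₖ, dₖ₊₁ = (n − mₖ₊₁²)/dₖ, aₖ₊₁ = ⌊(a₀+mₖ₊₁)/dₖ₊₁⌋:
  k=1: m=44, d=88, a=1
  k=2: m=44, d=1, a=88
d=1 and a=2a₀=88 at k=2, so the next step gives (m, d) = (44, 88) again — its k=1 value — and the period has length 2.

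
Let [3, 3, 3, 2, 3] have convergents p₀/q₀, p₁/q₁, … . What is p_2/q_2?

33/10

Using pₖ = aₖpₖ₋₁ + pₖ₋₂, qₖ = aₖqₖ₋₁ + qₖ₋₂ (with p₋₁=1, p₋₂=0, q₋₁=0, q₋₂=1):
  k=0: a=3, p=3, q=1
  k=1: a=3, p=10, q=3
  k=2: a=3, p=33, q=10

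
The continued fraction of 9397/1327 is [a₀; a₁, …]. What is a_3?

9397 = 7·1327 + 108   →  a_0 = 7
1327 = 12·108 + 31   →  a_1 = 12
108 = 3·31 + 15   →  a_2 = 3
31 = 2·15 + 1   →  a_3 = 2

2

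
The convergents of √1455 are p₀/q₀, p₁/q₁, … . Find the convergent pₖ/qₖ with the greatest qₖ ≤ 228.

3433/90

√1455 = [38; 6, 1, 11, 1, 6, 76, …] (period length 6).
Convergents:
  p_0/q_0 = 38/1
  p_1/q_1 = 229/6
  p_2/q_2 = 267/7
  p_3/q_3 = 3166/83
  p_4/q_4 = 3433/90
  p_5/q_5 = 23764/623
q_4 = 90 ≤ 228 < 623 = q_5, so the answer is 3433/90.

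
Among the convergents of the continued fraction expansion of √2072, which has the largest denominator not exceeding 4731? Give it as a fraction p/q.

√2072 = [45; 1, 1, 12, 1, 1, 90, …] (period length 6).
Convergents:
  p_0/q_0 = 45/1
  p_1/q_1 = 46/1
  p_2/q_2 = 91/2
  p_3/q_3 = 1138/25
  p_4/q_4 = 1229/27
  p_5/q_5 = 2367/52
  p_6/q_6 = 214259/4707
  p_7/q_7 = 216626/4759
q_6 = 4707 ≤ 4731 < 4759 = q_7, so the answer is 214259/4707.

214259/4707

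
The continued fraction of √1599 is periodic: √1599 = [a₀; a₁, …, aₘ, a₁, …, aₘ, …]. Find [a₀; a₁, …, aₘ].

a₀ = ⌊√1599⌋ = 39.
With m₀=0, d₀=1 and mₖ₊₁ = dₖaₖ − mₖ, dₖ₊₁ = (n − mₖ₊₁²)/dₖ, aₖ₊₁ = ⌊(a₀+mₖ₊₁)/dₖ₊₁⌋:
  k=1: m=39, d=78, a=1
  k=2: m=39, d=1, a=78
d=1 and a=2a₀=78 at k=2, so the next step gives (m, d) = (39, 78) again — its k=1 value — and the period has length 2.

[39; 1, 78]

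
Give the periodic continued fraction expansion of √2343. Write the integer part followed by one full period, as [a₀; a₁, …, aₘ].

a₀ = ⌊√2343⌋ = 48.
With m₀=0, d₀=1 and mₖ₊₁ = dₖaₖ − mₖ, dₖ₊₁ = (n − mₖ₊₁²)/dₖ, aₖ₊₁ = ⌊(a₀+mₖ₊₁)/dₖ₊₁⌋:
  k=1: m=48, d=39, a=2
  k=2: m=30, d=37, a=2
  k=3: m=44, d=11, a=8
  k=4: m=44, d=37, a=2
  k=5: m=30, d=39, a=2
  k=6: m=48, d=1, a=96
d=1 and a=2a₀=96 at k=6, so the next step gives (m, d) = (48, 39) again — its k=1 value — and the period has length 6.

[48; 2, 2, 8, 2, 2, 96]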